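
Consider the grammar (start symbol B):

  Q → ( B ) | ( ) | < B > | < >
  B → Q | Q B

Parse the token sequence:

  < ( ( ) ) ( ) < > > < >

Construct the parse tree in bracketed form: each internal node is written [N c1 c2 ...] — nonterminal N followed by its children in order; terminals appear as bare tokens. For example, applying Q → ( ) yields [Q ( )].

B
Q B
< B > B
< Q B > B
< ( B ) B > B
< ( Q ) B > B
< ( ( ) ) B > B
< ( ( ) ) Q B > B
< ( ( ) ) ( ) B > B
< ( ( ) ) ( ) Q > B
< ( ( ) ) ( ) < > > B
< ( ( ) ) ( ) < > > Q
< ( ( ) ) ( ) < > > < >

[B [Q < [B [Q ( [B [Q ( )]] )] [B [Q ( )] [B [Q < >]]]] >] [B [Q < >]]]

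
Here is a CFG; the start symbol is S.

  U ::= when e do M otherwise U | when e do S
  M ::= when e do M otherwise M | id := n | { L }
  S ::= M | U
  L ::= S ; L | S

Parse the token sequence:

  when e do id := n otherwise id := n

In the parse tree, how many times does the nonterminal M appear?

3

[S [M when e do [M id := n] otherwise [M id := n]]]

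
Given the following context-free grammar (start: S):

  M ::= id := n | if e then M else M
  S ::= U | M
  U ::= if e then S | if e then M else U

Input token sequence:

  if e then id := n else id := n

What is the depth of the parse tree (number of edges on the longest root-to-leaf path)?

[S [M if e then [M id := n] else [M id := n]]]

3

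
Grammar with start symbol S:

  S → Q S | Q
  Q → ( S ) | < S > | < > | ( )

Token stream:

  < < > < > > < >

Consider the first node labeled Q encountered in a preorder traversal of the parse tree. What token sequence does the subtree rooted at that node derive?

[S [Q < [S [Q < >] [S [Q < >]]] >] [S [Q < >]]]

< < > < > >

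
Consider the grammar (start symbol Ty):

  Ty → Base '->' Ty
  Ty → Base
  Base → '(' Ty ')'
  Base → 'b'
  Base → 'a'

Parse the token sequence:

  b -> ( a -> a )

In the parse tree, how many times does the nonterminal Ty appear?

4

[Ty [Base b] -> [Ty [Base ( [Ty [Base a] -> [Ty [Base a]]] )]]]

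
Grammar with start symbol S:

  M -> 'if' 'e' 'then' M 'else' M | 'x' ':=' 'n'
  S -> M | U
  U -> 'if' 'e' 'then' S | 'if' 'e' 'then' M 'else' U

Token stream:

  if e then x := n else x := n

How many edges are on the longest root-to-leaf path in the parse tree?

3

[S [M if e then [M x := n] else [M x := n]]]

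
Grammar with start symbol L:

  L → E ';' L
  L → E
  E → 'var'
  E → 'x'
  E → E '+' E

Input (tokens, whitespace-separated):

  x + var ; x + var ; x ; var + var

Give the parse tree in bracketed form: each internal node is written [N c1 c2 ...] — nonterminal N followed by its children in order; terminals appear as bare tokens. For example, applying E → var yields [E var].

[L [E [E x] + [E var]] ; [L [E [E x] + [E var]] ; [L [E x] ; [L [E [E var] + [E var]]]]]]

L
E ; L
E + E ; L
x + E ; L
x + var ; L
x + var ; E ; L
x + var ; E + E ; L
x + var ; x + E ; L
x + var ; x + var ; L
x + var ; x + var ; E ; L
x + var ; x + var ; x ; L
x + var ; x + var ; x ; E
x + var ; x + var ; x ; E + E
x + var ; x + var ; x ; var + E
x + var ; x + var ; x ; var + var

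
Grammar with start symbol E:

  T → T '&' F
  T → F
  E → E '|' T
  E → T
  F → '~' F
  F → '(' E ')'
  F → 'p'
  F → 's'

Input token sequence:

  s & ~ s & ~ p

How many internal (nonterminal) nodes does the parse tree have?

[E [T [T [T [F s]] & [F ~ [F s]]] & [F ~ [F p]]]]

9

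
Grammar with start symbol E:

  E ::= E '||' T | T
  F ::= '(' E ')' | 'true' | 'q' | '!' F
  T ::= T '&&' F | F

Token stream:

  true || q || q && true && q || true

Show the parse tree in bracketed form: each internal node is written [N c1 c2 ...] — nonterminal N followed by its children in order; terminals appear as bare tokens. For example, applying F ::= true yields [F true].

E
E || T
E || T || T
E || T || T || T
T || T || T || T
F || T || T || T
true || T || T || T
true || F || T || T
true || q || T || T
true || q || T && F || T
true || q || T && F && F || T
true || q || F && F && F || T
true || q || q && F && F || T
true || q || q && true && F || T
true || q || q && true && q || T
true || q || q && true && q || F
true || q || q && true && q || true

[E [E [E [E [T [F true]]] || [T [F q]]] || [T [T [T [F q]] && [F true]] && [F q]]] || [T [F true]]]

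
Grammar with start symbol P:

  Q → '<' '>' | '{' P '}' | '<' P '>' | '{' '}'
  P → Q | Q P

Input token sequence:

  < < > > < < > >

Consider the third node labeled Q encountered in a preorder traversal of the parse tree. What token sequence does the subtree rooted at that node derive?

< < > >

[P [Q < [P [Q < >]] >] [P [Q < [P [Q < >]] >]]]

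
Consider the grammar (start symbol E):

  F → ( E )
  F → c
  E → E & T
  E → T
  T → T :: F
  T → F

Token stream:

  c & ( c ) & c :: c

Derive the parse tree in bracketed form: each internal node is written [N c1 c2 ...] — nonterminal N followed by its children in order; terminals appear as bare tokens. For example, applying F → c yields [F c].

[E [E [E [T [F c]]] & [T [F ( [E [T [F c]]] )]]] & [T [T [F c]] :: [F c]]]

E
E & T
E & T & T
T & T & T
F & T & T
c & T & T
c & F & T
c & ( E ) & T
c & ( T ) & T
c & ( F ) & T
c & ( c ) & T
c & ( c ) & T :: F
c & ( c ) & F :: F
c & ( c ) & c :: F
c & ( c ) & c :: c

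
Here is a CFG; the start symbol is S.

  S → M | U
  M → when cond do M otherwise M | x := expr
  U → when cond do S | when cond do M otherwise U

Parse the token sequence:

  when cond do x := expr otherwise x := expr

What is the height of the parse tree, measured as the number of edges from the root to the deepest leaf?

3

[S [M when cond do [M x := expr] otherwise [M x := expr]]]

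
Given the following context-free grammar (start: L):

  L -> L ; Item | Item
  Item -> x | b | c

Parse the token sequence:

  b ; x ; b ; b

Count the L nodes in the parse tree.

4

[L [L [L [L [Item b]] ; [Item x]] ; [Item b]] ; [Item b]]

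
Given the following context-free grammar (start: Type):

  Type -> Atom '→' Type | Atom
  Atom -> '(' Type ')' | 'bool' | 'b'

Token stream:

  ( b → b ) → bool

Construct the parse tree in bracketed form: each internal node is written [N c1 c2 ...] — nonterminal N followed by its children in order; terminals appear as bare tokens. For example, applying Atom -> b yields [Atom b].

Type
Atom → Type
( Type ) → Type
( Atom → Type ) → Type
( b → Type ) → Type
( b → Atom ) → Type
( b → b ) → Type
( b → b ) → Atom
( b → b ) → bool

[Type [Atom ( [Type [Atom b] → [Type [Atom b]]] )] → [Type [Atom bool]]]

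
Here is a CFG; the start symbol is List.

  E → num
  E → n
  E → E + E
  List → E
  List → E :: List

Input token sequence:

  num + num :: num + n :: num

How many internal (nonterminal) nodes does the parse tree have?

10

[List [E [E num] + [E num]] :: [List [E [E num] + [E n]] :: [List [E num]]]]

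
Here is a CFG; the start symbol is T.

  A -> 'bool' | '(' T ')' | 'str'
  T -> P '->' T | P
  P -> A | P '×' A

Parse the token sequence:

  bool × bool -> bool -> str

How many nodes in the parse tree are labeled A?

4

[T [P [P [A bool]] × [A bool]] -> [T [P [A bool]] -> [T [P [A str]]]]]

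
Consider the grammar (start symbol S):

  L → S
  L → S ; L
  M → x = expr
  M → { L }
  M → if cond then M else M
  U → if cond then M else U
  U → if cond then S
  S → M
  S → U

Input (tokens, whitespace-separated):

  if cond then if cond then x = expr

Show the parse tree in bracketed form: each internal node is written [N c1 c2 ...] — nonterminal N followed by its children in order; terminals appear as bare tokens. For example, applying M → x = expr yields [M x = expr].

S
U
if cond then S
if cond then U
if cond then if cond then S
if cond then if cond then M
if cond then if cond then x = expr

[S [U if cond then [S [U if cond then [S [M x = expr]]]]]]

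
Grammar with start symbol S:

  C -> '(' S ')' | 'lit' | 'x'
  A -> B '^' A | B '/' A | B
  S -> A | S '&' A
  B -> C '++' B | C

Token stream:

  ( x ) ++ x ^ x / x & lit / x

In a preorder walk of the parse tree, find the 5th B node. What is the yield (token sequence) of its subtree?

x

[S [S [A [B [C ( [S [A [B [C x]]]] )] ++ [B [C x]]] ^ [A [B [C x]] / [A [B [C x]]]]]] & [A [B [C lit]] / [A [B [C x]]]]]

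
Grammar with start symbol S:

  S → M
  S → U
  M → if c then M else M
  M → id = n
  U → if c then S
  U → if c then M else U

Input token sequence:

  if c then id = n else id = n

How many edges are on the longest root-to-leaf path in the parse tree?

3

[S [M if c then [M id = n] else [M id = n]]]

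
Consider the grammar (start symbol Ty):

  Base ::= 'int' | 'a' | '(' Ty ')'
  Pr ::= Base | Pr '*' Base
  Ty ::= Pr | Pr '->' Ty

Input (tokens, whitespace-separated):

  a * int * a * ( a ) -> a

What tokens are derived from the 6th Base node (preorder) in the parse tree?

[Ty [Pr [Pr [Pr [Pr [Base a]] * [Base int]] * [Base a]] * [Base ( [Ty [Pr [Base a]]] )]] -> [Ty [Pr [Base a]]]]

a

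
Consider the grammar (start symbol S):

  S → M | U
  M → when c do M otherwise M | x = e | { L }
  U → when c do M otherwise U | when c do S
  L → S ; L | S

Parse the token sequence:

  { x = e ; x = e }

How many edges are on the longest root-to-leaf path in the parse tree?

[S [M { [L [S [M x = e]] ; [L [S [M x = e]]]] }]]

6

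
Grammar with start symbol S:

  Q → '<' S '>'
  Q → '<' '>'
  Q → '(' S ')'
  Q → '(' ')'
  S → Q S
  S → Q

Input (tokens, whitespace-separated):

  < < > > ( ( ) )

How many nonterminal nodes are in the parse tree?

[S [Q < [S [Q < >]] >] [S [Q ( [S [Q ( )]] )]]]

8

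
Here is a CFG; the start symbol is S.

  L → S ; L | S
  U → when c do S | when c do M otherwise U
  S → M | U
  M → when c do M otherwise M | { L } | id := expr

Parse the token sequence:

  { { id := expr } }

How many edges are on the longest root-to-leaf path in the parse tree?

[S [M { [L [S [M { [L [S [M id := expr]]] }]]] }]]

8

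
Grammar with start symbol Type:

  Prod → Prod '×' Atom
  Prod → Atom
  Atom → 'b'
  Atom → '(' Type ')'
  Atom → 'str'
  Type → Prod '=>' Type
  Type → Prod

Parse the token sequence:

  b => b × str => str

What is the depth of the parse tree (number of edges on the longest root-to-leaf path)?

5

[Type [Prod [Atom b]] => [Type [Prod [Prod [Atom b]] × [Atom str]] => [Type [Prod [Atom str]]]]]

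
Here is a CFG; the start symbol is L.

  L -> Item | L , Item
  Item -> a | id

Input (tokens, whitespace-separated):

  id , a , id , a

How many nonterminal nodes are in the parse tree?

8

[L [L [L [L [Item id]] , [Item a]] , [Item id]] , [Item a]]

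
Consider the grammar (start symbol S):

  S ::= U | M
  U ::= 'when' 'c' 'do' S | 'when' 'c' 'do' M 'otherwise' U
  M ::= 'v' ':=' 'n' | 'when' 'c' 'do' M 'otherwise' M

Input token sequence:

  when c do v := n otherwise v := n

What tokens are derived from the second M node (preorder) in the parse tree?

[S [M when c do [M v := n] otherwise [M v := n]]]

v := n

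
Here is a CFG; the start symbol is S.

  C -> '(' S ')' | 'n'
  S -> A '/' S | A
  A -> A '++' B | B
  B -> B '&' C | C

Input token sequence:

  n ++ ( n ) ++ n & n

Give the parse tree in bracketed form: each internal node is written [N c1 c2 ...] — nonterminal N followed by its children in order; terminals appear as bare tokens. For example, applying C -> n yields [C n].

[S [A [A [A [B [C n]]] ++ [B [C ( [S [A [B [C n]]]] )]]] ++ [B [B [C n]] & [C n]]]]

S
A
A ++ B
A ++ B ++ B
B ++ B ++ B
C ++ B ++ B
n ++ B ++ B
n ++ C ++ B
n ++ ( S ) ++ B
n ++ ( A ) ++ B
n ++ ( B ) ++ B
n ++ ( C ) ++ B
n ++ ( n ) ++ B
n ++ ( n ) ++ B & C
n ++ ( n ) ++ C & C
n ++ ( n ) ++ n & C
n ++ ( n ) ++ n & n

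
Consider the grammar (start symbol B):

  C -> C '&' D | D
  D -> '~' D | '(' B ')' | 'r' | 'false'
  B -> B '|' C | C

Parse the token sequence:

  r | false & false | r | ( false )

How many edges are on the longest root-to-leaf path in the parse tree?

6

[B [B [B [B [C [D r]]] | [C [C [D false]] & [D false]]] | [C [D r]]] | [C [D ( [B [C [D false]]] )]]]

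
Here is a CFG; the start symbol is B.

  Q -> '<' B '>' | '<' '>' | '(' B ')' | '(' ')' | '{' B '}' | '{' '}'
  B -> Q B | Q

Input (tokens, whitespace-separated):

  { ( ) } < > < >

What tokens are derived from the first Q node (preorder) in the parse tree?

[B [Q { [B [Q ( )]] }] [B [Q < >] [B [Q < >]]]]

{ ( ) }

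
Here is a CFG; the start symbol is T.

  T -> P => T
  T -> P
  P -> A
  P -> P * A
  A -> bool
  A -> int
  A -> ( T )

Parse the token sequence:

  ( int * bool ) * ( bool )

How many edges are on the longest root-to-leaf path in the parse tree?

[T [P [P [A ( [T [P [P [A int]] * [A bool]]] )]] * [A ( [T [P [A bool]]] )]]]

8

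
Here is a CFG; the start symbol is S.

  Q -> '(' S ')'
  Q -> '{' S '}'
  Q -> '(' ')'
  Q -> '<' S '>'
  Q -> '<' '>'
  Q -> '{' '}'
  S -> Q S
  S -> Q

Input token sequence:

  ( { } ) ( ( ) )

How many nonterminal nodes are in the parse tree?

8

[S [Q ( [S [Q { }]] )] [S [Q ( [S [Q ( )]] )]]]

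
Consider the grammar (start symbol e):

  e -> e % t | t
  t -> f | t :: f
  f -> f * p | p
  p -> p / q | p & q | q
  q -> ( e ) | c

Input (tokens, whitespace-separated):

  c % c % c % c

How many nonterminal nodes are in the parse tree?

20

[e [e [e [e [t [f [p [q c]]]]] % [t [f [p [q c]]]]] % [t [f [p [q c]]]]] % [t [f [p [q c]]]]]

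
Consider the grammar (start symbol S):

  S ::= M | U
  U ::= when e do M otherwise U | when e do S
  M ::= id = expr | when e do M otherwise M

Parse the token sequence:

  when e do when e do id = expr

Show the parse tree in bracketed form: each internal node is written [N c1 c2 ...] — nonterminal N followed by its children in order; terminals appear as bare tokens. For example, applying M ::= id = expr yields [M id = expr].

S
U
when e do S
when e do U
when e do when e do S
when e do when e do M
when e do when e do id = expr

[S [U when e do [S [U when e do [S [M id = expr]]]]]]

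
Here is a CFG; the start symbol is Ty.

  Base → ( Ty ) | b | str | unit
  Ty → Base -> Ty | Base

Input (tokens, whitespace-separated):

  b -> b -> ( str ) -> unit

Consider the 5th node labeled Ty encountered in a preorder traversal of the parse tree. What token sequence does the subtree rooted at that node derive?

[Ty [Base b] -> [Ty [Base b] -> [Ty [Base ( [Ty [Base str]] )] -> [Ty [Base unit]]]]]

unit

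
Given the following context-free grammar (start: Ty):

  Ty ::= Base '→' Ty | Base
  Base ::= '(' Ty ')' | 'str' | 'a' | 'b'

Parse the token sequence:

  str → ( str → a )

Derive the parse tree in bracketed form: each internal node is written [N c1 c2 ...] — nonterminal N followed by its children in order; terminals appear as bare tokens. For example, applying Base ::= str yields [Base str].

Ty
Base → Ty
str → Ty
str → Base
str → ( Ty )
str → ( Base → Ty )
str → ( str → Ty )
str → ( str → Base )
str → ( str → a )

[Ty [Base str] → [Ty [Base ( [Ty [Base str] → [Ty [Base a]]] )]]]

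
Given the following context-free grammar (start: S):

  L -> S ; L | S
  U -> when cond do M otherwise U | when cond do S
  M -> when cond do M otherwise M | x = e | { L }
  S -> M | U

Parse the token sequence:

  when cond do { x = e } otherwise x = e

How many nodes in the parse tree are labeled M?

[S [M when cond do [M { [L [S [M x = e]]] }] otherwise [M x = e]]]

4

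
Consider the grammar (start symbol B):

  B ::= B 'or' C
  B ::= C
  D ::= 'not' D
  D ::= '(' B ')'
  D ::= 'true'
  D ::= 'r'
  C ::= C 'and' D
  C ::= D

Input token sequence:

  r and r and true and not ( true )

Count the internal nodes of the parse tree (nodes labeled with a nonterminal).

[B [C [C [C [C [D r]] and [D r]] and [D true]] and [D not [D ( [B [C [D true]]] )]]]]

13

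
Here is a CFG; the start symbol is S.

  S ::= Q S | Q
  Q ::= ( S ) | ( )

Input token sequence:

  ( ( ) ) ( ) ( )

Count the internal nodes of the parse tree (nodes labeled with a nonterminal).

[S [Q ( [S [Q ( )]] )] [S [Q ( )] [S [Q ( )]]]]

8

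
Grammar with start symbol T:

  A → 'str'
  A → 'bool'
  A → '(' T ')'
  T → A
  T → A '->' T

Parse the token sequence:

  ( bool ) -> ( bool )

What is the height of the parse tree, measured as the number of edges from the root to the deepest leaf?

5

[T [A ( [T [A bool]] )] -> [T [A ( [T [A bool]] )]]]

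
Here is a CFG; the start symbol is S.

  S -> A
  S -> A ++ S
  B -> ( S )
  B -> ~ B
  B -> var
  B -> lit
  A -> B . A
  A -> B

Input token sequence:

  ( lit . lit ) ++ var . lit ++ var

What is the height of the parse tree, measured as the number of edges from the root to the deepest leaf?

7

[S [A [B ( [S [A [B lit] . [A [B lit]]]] )]] ++ [S [A [B var] . [A [B lit]]] ++ [S [A [B var]]]]]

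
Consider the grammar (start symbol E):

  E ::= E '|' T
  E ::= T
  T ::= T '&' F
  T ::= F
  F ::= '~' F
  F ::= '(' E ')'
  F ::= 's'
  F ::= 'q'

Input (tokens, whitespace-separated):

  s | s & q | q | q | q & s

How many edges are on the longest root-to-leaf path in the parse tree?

[E [E [E [E [E [T [F s]]] | [T [T [F s]] & [F q]]] | [T [F q]]] | [T [F q]]] | [T [T [F q]] & [F s]]]

7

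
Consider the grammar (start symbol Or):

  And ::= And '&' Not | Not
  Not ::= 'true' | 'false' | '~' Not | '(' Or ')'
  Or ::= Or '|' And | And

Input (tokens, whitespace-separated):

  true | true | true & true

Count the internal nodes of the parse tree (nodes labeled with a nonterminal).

[Or [Or [Or [And [Not true]]] | [And [Not true]]] | [And [And [Not true]] & [Not true]]]

11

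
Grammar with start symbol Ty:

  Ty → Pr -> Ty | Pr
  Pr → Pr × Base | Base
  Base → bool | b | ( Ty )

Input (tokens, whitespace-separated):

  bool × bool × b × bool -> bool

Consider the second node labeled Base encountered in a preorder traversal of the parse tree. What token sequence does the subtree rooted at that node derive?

[Ty [Pr [Pr [Pr [Pr [Base bool]] × [Base bool]] × [Base b]] × [Base bool]] -> [Ty [Pr [Base bool]]]]

bool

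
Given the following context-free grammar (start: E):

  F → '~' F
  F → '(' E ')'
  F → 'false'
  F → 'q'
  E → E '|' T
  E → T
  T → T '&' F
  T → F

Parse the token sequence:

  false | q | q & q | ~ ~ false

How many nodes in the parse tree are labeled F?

7

[E [E [E [E [T [F false]]] | [T [F q]]] | [T [T [F q]] & [F q]]] | [T [F ~ [F ~ [F false]]]]]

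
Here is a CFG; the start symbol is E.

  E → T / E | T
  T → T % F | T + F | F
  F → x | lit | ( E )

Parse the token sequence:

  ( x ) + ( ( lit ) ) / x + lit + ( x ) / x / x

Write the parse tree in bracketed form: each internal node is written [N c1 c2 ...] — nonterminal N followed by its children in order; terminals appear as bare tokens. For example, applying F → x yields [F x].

[E [T [T [F ( [E [T [F x]]] )]] + [F ( [E [T [F ( [E [T [F lit]]] )]]] )]] / [E [T [T [T [F x]] + [F lit]] + [F ( [E [T [F x]]] )]] / [E [T [F x]] / [E [T [F x]]]]]]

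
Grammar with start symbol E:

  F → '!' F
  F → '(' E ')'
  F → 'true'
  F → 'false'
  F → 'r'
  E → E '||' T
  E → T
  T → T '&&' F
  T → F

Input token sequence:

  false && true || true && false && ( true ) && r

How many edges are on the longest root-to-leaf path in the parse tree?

[E [E [T [T [F false]] && [F true]]] || [T [T [T [T [F true]] && [F false]] && [F ( [E [T [F true]]] )]] && [F r]]]

7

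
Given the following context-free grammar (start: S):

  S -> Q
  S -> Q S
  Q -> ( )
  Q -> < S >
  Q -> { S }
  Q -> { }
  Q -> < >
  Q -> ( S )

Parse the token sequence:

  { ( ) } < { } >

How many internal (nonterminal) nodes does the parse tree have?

[S [Q { [S [Q ( )]] }] [S [Q < [S [Q { }]] >]]]

8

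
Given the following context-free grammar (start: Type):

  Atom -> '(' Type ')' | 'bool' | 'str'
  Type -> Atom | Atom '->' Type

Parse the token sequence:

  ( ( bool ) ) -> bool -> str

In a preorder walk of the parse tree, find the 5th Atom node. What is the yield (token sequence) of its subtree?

str

[Type [Atom ( [Type [Atom ( [Type [Atom bool]] )]] )] -> [Type [Atom bool] -> [Type [Atom str]]]]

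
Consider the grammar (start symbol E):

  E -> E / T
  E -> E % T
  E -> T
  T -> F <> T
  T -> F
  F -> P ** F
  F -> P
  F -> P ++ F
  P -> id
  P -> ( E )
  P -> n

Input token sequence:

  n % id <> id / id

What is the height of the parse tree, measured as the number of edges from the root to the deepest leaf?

6

[E [E [E [T [F [P n]]]] % [T [F [P id]] <> [T [F [P id]]]]] / [T [F [P id]]]]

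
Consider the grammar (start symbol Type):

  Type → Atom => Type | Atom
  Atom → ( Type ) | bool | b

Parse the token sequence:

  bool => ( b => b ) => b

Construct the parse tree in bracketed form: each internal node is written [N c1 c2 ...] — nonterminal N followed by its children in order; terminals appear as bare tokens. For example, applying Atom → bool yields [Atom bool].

Type
Atom => Type
bool => Type
bool => Atom => Type
bool => ( Type ) => Type
bool => ( Atom => Type ) => Type
bool => ( b => Type ) => Type
bool => ( b => Atom ) => Type
bool => ( b => b ) => Type
bool => ( b => b ) => Atom
bool => ( b => b ) => b

[Type [Atom bool] => [Type [Atom ( [Type [Atom b] => [Type [Atom b]]] )] => [Type [Atom b]]]]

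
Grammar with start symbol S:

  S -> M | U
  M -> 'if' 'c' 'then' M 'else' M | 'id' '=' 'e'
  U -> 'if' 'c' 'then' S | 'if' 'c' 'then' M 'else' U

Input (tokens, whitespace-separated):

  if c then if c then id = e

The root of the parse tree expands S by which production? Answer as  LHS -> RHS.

S -> U

[S [U if c then [S [U if c then [S [M id = e]]]]]]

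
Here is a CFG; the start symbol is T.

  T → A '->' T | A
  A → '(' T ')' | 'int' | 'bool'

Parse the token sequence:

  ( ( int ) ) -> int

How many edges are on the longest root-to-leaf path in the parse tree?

6

[T [A ( [T [A ( [T [A int]] )]] )] -> [T [A int]]]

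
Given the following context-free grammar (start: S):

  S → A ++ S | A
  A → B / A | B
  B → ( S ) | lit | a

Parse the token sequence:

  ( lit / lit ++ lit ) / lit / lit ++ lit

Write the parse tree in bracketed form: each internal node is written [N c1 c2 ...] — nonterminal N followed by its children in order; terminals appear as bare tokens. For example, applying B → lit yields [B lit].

S
A ++ S
B / A ++ S
( S ) / A ++ S
( A ++ S ) / A ++ S
( B / A ++ S ) / A ++ S
( lit / A ++ S ) / A ++ S
( lit / B ++ S ) / A ++ S
( lit / lit ++ S ) / A ++ S
( lit / lit ++ A ) / A ++ S
( lit / lit ++ B ) / A ++ S
( lit / lit ++ lit ) / A ++ S
( lit / lit ++ lit ) / B / A ++ S
( lit / lit ++ lit ) / lit / A ++ S
( lit / lit ++ lit ) / lit / B ++ S
( lit / lit ++ lit ) / lit / lit ++ S
( lit / lit ++ lit ) / lit / lit ++ A
( lit / lit ++ lit ) / lit / lit ++ B
( lit / lit ++ lit ) / lit / lit ++ lit

[S [A [B ( [S [A [B lit] / [A [B lit]]] ++ [S [A [B lit]]]] )] / [A [B lit] / [A [B lit]]]] ++ [S [A [B lit]]]]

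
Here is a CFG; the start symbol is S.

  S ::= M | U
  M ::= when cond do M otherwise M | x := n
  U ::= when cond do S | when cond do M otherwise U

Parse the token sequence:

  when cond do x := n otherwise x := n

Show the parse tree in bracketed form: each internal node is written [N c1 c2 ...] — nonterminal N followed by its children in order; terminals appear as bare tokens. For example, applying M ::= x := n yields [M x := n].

S
M
when cond do M otherwise M
when cond do x := n otherwise M
when cond do x := n otherwise x := n

[S [M when cond do [M x := n] otherwise [M x := n]]]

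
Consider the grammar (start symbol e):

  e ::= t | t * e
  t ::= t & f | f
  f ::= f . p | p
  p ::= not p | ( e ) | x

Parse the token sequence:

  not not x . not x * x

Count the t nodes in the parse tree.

[e [t [f [f [p not [p not [p x]]]] . [p not [p x]]]] * [e [t [f [p x]]]]]

2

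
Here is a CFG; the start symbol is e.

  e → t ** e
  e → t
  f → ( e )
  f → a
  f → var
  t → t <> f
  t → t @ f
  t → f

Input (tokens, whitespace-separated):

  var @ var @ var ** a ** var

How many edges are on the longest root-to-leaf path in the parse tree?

5

[e [t [t [t [f var]] @ [f var]] @ [f var]] ** [e [t [f a]] ** [e [t [f var]]]]]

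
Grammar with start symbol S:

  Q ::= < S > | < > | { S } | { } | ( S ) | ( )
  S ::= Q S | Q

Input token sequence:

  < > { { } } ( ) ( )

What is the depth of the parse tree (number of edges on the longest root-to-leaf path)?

[S [Q < >] [S [Q { [S [Q { }]] }] [S [Q ( )] [S [Q ( )]]]]]

5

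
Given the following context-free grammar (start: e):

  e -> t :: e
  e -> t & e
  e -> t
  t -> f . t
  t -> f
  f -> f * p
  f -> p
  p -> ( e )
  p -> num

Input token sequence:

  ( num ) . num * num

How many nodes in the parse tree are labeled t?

[e [t [f [p ( [e [t [f [p num]]]] )]] . [t [f [f [p num]] * [p num]]]]]

3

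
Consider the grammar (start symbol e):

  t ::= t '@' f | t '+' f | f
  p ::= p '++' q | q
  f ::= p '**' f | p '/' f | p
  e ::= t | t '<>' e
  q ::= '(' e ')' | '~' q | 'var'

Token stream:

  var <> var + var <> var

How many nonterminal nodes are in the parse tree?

19

[e [t [f [p [q var]]]] <> [e [t [t [f [p [q var]]]] + [f [p [q var]]]] <> [e [t [f [p [q var]]]]]]]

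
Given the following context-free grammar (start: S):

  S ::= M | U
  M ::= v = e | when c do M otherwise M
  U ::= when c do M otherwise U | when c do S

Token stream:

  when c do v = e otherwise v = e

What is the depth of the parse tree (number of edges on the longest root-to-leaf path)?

[S [M when c do [M v = e] otherwise [M v = e]]]

3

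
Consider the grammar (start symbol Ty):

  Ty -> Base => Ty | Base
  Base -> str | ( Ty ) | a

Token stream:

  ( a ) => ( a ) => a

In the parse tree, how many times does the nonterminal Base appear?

5

[Ty [Base ( [Ty [Base a]] )] => [Ty [Base ( [Ty [Base a]] )] => [Ty [Base a]]]]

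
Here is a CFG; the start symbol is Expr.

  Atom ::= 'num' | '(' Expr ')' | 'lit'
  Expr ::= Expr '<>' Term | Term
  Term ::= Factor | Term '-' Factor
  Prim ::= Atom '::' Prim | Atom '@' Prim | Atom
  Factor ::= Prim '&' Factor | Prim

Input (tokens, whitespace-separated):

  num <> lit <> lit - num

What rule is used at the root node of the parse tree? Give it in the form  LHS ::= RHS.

Expr ::= Expr '<>' Term

[Expr [Expr [Expr [Term [Factor [Prim [Atom num]]]]] <> [Term [Factor [Prim [Atom lit]]]]] <> [Term [Term [Factor [Prim [Atom lit]]]] - [Factor [Prim [Atom num]]]]]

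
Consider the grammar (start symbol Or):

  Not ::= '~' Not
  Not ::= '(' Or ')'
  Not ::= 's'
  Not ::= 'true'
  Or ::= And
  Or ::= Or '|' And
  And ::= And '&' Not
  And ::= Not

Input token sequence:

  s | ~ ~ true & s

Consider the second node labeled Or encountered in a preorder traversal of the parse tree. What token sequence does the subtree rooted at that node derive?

s

[Or [Or [And [Not s]]] | [And [And [Not ~ [Not ~ [Not true]]]] & [Not s]]]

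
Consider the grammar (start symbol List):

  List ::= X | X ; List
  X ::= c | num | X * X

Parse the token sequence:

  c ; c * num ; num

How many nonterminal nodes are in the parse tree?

[List [X c] ; [List [X [X c] * [X num]] ; [List [X num]]]]

8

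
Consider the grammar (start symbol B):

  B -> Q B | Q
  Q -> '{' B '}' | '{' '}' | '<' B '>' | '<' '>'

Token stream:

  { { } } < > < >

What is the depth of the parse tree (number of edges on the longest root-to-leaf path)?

4

[B [Q { [B [Q { }]] }] [B [Q < >] [B [Q < >]]]]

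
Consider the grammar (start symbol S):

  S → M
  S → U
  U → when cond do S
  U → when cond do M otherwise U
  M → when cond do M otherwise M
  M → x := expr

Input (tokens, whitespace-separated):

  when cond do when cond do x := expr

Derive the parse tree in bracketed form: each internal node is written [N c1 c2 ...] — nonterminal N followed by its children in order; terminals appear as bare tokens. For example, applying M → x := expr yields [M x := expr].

S
U
when cond do S
when cond do U
when cond do when cond do S
when cond do when cond do M
when cond do when cond do x := expr

[S [U when cond do [S [U when cond do [S [M x := expr]]]]]]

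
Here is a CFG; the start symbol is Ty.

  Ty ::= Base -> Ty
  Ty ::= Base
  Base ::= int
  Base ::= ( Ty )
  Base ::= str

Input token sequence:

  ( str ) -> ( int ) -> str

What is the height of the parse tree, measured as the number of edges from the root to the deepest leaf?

[Ty [Base ( [Ty [Base str]] )] -> [Ty [Base ( [Ty [Base int]] )] -> [Ty [Base str]]]]

5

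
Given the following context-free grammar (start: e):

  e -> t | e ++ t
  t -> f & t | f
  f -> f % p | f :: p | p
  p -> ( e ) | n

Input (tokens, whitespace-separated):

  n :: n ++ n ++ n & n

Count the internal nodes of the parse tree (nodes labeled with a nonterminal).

[e [e [e [t [f [f [p n]] :: [p n]]]] ++ [t [f [p n]]]] ++ [t [f [p n]] & [t [f [p n]]]]]

17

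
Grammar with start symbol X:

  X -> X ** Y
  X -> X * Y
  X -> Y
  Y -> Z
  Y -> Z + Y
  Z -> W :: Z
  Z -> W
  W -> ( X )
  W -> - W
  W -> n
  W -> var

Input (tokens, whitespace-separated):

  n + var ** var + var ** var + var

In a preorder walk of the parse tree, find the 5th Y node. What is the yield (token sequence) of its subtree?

[X [X [X [Y [Z [W n]] + [Y [Z [W var]]]]] ** [Y [Z [W var]] + [Y [Z [W var]]]]] ** [Y [Z [W var]] + [Y [Z [W var]]]]]

var + var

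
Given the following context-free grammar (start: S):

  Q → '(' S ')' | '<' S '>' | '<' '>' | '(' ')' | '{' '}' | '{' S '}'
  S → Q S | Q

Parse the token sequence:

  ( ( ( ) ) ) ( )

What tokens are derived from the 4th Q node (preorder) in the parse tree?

[S [Q ( [S [Q ( [S [Q ( )]] )]] )] [S [Q ( )]]]

( )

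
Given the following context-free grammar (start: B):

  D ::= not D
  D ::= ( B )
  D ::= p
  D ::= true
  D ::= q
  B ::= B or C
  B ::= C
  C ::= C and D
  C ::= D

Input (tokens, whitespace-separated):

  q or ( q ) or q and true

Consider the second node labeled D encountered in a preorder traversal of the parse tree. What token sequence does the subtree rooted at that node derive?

( q )

[B [B [B [C [D q]]] or [C [D ( [B [C [D q]]] )]]] or [C [C [D q]] and [D true]]]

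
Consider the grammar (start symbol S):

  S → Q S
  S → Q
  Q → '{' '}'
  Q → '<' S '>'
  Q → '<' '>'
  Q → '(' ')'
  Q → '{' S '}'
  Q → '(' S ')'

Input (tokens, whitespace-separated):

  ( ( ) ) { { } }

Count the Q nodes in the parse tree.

4

[S [Q ( [S [Q ( )]] )] [S [Q { [S [Q { }]] }]]]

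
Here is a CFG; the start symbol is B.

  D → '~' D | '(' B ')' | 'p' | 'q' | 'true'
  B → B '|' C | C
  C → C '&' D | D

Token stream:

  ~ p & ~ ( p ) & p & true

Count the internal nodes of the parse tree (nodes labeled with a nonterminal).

14

[B [C [C [C [C [D ~ [D p]]] & [D ~ [D ( [B [C [D p]]] )]]] & [D p]] & [D true]]]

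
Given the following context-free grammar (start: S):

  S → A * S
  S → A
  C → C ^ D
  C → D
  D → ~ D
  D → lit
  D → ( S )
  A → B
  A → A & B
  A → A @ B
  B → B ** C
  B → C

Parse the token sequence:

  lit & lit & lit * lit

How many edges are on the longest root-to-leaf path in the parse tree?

7

[S [A [A [A [B [C [D lit]]]] & [B [C [D lit]]]] & [B [C [D lit]]]] * [S [A [B [C [D lit]]]]]]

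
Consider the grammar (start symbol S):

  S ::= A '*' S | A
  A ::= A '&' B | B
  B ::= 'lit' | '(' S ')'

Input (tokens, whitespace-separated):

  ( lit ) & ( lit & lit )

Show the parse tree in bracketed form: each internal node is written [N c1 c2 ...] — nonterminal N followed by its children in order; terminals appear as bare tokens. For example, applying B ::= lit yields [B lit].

S
A
A & B
B & B
( S ) & B
( A ) & B
( B ) & B
( lit ) & B
( lit ) & ( S )
( lit ) & ( A )
( lit ) & ( A & B )
( lit ) & ( B & B )
( lit ) & ( lit & B )
( lit ) & ( lit & lit )

[S [A [A [B ( [S [A [B lit]]] )]] & [B ( [S [A [A [B lit]] & [B lit]]] )]]]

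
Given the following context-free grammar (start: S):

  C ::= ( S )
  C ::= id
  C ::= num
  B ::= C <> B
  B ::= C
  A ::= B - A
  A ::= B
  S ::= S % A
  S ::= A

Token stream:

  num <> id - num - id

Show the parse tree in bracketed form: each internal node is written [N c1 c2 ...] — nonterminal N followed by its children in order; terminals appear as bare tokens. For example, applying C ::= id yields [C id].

[S [A [B [C num] <> [B [C id]]] - [A [B [C num]] - [A [B [C id]]]]]]

S
A
B - A
C <> B - A
num <> B - A
num <> C - A
num <> id - A
num <> id - B - A
num <> id - C - A
num <> id - num - A
num <> id - num - B
num <> id - num - C
num <> id - num - id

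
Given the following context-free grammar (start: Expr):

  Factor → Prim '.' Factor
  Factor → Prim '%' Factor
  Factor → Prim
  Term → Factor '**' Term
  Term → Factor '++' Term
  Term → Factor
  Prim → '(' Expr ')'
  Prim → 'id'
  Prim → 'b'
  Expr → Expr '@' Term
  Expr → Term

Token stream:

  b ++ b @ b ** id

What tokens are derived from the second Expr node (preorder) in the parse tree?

b ++ b

[Expr [Expr [Term [Factor [Prim b]] ++ [Term [Factor [Prim b]]]]] @ [Term [Factor [Prim b]] ** [Term [Factor [Prim id]]]]]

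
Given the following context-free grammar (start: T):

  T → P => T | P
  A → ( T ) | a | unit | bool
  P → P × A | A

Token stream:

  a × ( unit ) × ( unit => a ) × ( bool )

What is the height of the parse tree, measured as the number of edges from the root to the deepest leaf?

[T [P [P [P [P [A a]] × [A ( [T [P [A unit]]] )]] × [A ( [T [P [A unit]] => [T [P [A a]]]] )]] × [A ( [T [P [A bool]]] )]]]

8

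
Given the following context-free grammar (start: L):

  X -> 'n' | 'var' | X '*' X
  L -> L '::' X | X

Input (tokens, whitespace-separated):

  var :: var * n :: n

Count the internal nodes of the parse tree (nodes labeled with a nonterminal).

8

[L [L [L [X var]] :: [X [X var] * [X n]]] :: [X n]]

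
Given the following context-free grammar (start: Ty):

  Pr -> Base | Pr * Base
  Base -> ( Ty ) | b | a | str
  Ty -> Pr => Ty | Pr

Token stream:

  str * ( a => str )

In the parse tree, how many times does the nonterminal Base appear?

[Ty [Pr [Pr [Base str]] * [Base ( [Ty [Pr [Base a]] => [Ty [Pr [Base str]]]] )]]]

4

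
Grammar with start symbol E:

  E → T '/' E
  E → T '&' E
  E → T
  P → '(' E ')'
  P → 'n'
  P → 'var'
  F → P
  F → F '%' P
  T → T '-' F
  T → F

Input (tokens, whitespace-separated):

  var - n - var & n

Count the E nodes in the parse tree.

[E [T [T [T [F [P var]]] - [F [P n]]] - [F [P var]]] & [E [T [F [P n]]]]]

2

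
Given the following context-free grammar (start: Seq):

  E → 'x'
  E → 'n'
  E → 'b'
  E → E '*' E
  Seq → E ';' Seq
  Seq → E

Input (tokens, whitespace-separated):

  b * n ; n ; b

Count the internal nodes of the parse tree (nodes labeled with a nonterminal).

[Seq [E [E b] * [E n]] ; [Seq [E n] ; [Seq [E b]]]]

8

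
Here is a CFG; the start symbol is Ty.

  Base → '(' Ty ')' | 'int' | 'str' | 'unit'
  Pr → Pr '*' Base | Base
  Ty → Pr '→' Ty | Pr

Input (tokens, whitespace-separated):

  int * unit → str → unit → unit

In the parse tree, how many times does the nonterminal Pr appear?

5

[Ty [Pr [Pr [Base int]] * [Base unit]] → [Ty [Pr [Base str]] → [Ty [Pr [Base unit]] → [Ty [Pr [Base unit]]]]]]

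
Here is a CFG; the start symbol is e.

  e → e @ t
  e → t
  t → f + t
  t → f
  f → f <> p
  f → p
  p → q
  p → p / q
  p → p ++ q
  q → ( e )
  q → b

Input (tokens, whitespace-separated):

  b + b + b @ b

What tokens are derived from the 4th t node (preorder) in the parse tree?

[e [e [t [f [p [q b]]] + [t [f [p [q b]]] + [t [f [p [q b]]]]]]] @ [t [f [p [q b]]]]]

b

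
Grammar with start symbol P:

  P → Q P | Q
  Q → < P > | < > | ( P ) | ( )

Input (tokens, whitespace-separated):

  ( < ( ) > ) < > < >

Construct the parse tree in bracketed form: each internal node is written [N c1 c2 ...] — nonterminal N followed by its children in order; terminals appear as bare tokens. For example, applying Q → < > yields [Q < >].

P
Q P
( P ) P
( Q ) P
( < P > ) P
( < Q > ) P
( < ( ) > ) P
( < ( ) > ) Q P
( < ( ) > ) < > P
( < ( ) > ) < > Q
( < ( ) > ) < > < >

[P [Q ( [P [Q < [P [Q ( )]] >]] )] [P [Q < >] [P [Q < >]]]]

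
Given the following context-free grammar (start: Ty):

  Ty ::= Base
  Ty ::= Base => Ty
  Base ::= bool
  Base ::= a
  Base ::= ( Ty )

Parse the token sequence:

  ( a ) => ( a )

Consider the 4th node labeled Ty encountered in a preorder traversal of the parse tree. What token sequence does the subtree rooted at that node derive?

a

[Ty [Base ( [Ty [Base a]] )] => [Ty [Base ( [Ty [Base a]] )]]]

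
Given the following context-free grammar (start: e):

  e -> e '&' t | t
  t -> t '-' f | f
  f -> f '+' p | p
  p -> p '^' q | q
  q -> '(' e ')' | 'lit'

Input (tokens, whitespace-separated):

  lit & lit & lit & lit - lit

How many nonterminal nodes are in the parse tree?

24

[e [e [e [e [t [f [p [q lit]]]]] & [t [f [p [q lit]]]]] & [t [f [p [q lit]]]]] & [t [t [f [p [q lit]]]] - [f [p [q lit]]]]]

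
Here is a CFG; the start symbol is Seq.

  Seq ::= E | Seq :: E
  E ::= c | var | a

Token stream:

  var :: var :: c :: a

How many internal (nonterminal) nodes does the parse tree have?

8

[Seq [Seq [Seq [Seq [E var]] :: [E var]] :: [E c]] :: [E a]]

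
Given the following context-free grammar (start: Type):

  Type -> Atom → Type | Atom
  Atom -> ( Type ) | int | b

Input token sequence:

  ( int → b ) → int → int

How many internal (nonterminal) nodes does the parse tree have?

[Type [Atom ( [Type [Atom int] → [Type [Atom b]]] )] → [Type [Atom int] → [Type [Atom int]]]]

10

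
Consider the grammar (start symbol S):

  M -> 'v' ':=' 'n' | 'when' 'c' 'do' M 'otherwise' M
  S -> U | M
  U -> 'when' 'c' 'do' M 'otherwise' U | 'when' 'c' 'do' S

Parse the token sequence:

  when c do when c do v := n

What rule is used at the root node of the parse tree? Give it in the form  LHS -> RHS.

[S [U when c do [S [U when c do [S [M v := n]]]]]]

S -> U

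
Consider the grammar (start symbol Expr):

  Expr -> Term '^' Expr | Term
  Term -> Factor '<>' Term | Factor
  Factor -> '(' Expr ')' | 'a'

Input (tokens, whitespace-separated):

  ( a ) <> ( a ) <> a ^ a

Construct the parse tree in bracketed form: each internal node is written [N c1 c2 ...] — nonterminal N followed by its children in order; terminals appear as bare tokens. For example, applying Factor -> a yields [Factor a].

Expr
Term ^ Expr
Factor <> Term ^ Expr
( Expr ) <> Term ^ Expr
( Term ) <> Term ^ Expr
( Factor ) <> Term ^ Expr
( a ) <> Term ^ Expr
( a ) <> Factor <> Term ^ Expr
( a ) <> ( Expr ) <> Term ^ Expr
( a ) <> ( Term ) <> Term ^ Expr
( a ) <> ( Factor ) <> Term ^ Expr
( a ) <> ( a ) <> Term ^ Expr
( a ) <> ( a ) <> Factor ^ Expr
( a ) <> ( a ) <> a ^ Expr
( a ) <> ( a ) <> a ^ Term
( a ) <> ( a ) <> a ^ Factor
( a ) <> ( a ) <> a ^ a

[Expr [Term [Factor ( [Expr [Term [Factor a]]] )] <> [Term [Factor ( [Expr [Term [Factor a]]] )] <> [Term [Factor a]]]] ^ [Expr [Term [Factor a]]]]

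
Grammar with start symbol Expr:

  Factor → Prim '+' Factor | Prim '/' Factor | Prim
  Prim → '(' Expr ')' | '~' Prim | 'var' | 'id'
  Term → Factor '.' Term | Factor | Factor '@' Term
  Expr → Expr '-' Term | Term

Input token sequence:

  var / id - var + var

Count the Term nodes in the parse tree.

2

[Expr [Expr [Term [Factor [Prim var] / [Factor [Prim id]]]]] - [Term [Factor [Prim var] + [Factor [Prim var]]]]]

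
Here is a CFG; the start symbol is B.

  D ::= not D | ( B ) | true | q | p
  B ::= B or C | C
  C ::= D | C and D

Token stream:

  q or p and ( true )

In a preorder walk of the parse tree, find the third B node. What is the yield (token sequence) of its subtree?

true

[B [B [C [D q]]] or [C [C [D p]] and [D ( [B [C [D true]]] )]]]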